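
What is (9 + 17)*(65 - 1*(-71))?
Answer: 3536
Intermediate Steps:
(9 + 17)*(65 - 1*(-71)) = 26*(65 + 71) = 26*136 = 3536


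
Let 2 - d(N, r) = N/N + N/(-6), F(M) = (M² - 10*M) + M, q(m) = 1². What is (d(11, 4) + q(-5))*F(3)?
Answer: -69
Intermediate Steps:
q(m) = 1
F(M) = M² - 9*M
d(N, r) = 1 + N/6 (d(N, r) = 2 - (N/N + N/(-6)) = 2 - (1 + N*(-⅙)) = 2 - (1 - N/6) = 2 + (-1 + N/6) = 1 + N/6)
(d(11, 4) + q(-5))*F(3) = ((1 + (⅙)*11) + 1)*(3*(-9 + 3)) = ((1 + 11/6) + 1)*(3*(-6)) = (17/6 + 1)*(-18) = (23/6)*(-18) = -69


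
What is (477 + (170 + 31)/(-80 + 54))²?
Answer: 148864401/676 ≈ 2.2021e+5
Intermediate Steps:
(477 + (170 + 31)/(-80 + 54))² = (477 + 201/(-26))² = (477 + 201*(-1/26))² = (477 - 201/26)² = (12201/26)² = 148864401/676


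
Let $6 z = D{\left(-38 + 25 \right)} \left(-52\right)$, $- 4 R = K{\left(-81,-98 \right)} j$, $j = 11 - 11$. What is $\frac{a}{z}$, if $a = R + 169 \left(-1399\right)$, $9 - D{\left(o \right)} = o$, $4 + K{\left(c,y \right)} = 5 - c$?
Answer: $\frac{54561}{44} \approx 1240.0$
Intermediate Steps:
$K{\left(c,y \right)} = 1 - c$ ($K{\left(c,y \right)} = -4 - \left(-5 + c\right) = 1 - c$)
$j = 0$ ($j = 11 - 11 = 0$)
$R = 0$ ($R = - \frac{\left(1 - -81\right) 0}{4} = - \frac{\left(1 + 81\right) 0}{4} = - \frac{82 \cdot 0}{4} = \left(- \frac{1}{4}\right) 0 = 0$)
$D{\left(o \right)} = 9 - o$
$z = - \frac{572}{3}$ ($z = \frac{\left(9 - \left(-38 + 25\right)\right) \left(-52\right)}{6} = \frac{\left(9 - -13\right) \left(-52\right)}{6} = \frac{\left(9 + 13\right) \left(-52\right)}{6} = \frac{22 \left(-52\right)}{6} = \frac{1}{6} \left(-1144\right) = - \frac{572}{3} \approx -190.67$)
$a = -236431$ ($a = 0 + 169 \left(-1399\right) = 0 - 236431 = -236431$)
$\frac{a}{z} = - \frac{236431}{- \frac{572}{3}} = \left(-236431\right) \left(- \frac{3}{572}\right) = \frac{54561}{44}$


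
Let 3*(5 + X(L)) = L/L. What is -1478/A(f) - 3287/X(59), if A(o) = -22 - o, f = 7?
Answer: 306661/406 ≈ 755.32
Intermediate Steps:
X(L) = -14/3 (X(L) = -5 + (L/L)/3 = -5 + (⅓)*1 = -5 + ⅓ = -14/3)
-1478/A(f) - 3287/X(59) = -1478/(-22 - 1*7) - 3287/(-14/3) = -1478/(-22 - 7) - 3287*(-3/14) = -1478/(-29) + 9861/14 = -1478*(-1/29) + 9861/14 = 1478/29 + 9861/14 = 306661/406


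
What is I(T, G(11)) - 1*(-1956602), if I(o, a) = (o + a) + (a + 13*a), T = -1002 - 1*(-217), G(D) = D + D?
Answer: 1956147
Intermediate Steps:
G(D) = 2*D
T = -785 (T = -1002 + 217 = -785)
I(o, a) = o + 15*a (I(o, a) = (a + o) + 14*a = o + 15*a)
I(T, G(11)) - 1*(-1956602) = (-785 + 15*(2*11)) - 1*(-1956602) = (-785 + 15*22) + 1956602 = (-785 + 330) + 1956602 = -455 + 1956602 = 1956147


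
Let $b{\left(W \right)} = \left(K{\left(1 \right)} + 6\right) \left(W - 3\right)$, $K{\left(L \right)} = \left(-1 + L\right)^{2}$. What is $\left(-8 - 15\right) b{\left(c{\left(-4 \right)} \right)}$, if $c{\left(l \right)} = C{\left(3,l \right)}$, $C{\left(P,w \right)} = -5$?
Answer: $1104$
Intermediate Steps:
$c{\left(l \right)} = -5$
$b{\left(W \right)} = -18 + 6 W$ ($b{\left(W \right)} = \left(\left(-1 + 1\right)^{2} + 6\right) \left(W - 3\right) = \left(0^{2} + 6\right) \left(-3 + W\right) = \left(0 + 6\right) \left(-3 + W\right) = 6 \left(-3 + W\right) = -18 + 6 W$)
$\left(-8 - 15\right) b{\left(c{\left(-4 \right)} \right)} = \left(-8 - 15\right) \left(-18 + 6 \left(-5\right)\right) = \left(-8 - 15\right) \left(-18 - 30\right) = \left(-23\right) \left(-48\right) = 1104$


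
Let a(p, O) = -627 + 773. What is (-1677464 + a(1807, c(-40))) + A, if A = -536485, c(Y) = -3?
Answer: -2213803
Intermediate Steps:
a(p, O) = 146
(-1677464 + a(1807, c(-40))) + A = (-1677464 + 146) - 536485 = -1677318 - 536485 = -2213803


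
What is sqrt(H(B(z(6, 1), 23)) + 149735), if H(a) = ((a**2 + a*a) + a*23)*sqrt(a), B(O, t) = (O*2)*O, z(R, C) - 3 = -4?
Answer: sqrt(149735 + 54*sqrt(2)) ≈ 387.05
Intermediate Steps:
z(R, C) = -1 (z(R, C) = 3 - 4 = -1)
B(O, t) = 2*O**2 (B(O, t) = (2*O)*O = 2*O**2)
H(a) = sqrt(a)*(2*a**2 + 23*a) (H(a) = ((a**2 + a**2) + 23*a)*sqrt(a) = (2*a**2 + 23*a)*sqrt(a) = sqrt(a)*(2*a**2 + 23*a))
sqrt(H(B(z(6, 1), 23)) + 149735) = sqrt((2*(-1)**2)**(3/2)*(23 + 2*(2*(-1)**2)) + 149735) = sqrt((2*1)**(3/2)*(23 + 2*(2*1)) + 149735) = sqrt(2**(3/2)*(23 + 2*2) + 149735) = sqrt((2*sqrt(2))*(23 + 4) + 149735) = sqrt((2*sqrt(2))*27 + 149735) = sqrt(54*sqrt(2) + 149735) = sqrt(149735 + 54*sqrt(2))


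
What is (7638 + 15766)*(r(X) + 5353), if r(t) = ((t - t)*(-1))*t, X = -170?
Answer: 125281612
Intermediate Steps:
r(t) = 0 (r(t) = (0*(-1))*t = 0*t = 0)
(7638 + 15766)*(r(X) + 5353) = (7638 + 15766)*(0 + 5353) = 23404*5353 = 125281612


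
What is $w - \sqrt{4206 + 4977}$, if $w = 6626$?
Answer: $6626 - \sqrt{9183} \approx 6530.2$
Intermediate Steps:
$w - \sqrt{4206 + 4977} = 6626 - \sqrt{4206 + 4977} = 6626 - \sqrt{9183}$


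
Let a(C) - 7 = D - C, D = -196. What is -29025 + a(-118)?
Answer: -29096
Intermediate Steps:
a(C) = -189 - C (a(C) = 7 + (-196 - C) = -189 - C)
-29025 + a(-118) = -29025 + (-189 - 1*(-118)) = -29025 + (-189 + 118) = -29025 - 71 = -29096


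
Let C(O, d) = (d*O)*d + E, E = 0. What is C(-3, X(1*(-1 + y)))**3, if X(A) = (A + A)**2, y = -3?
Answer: -1855425871872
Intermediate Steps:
X(A) = 4*A**2 (X(A) = (2*A)**2 = 4*A**2)
C(O, d) = O*d**2 (C(O, d) = (d*O)*d + 0 = (O*d)*d + 0 = O*d**2 + 0 = O*d**2)
C(-3, X(1*(-1 + y)))**3 = (-3*16*(-1 - 3)**4)**3 = (-3*(4*(1*(-4))**2)**2)**3 = (-3*(4*(-4)**2)**2)**3 = (-3*(4*16)**2)**3 = (-3*64**2)**3 = (-3*4096)**3 = (-12288)**3 = -1855425871872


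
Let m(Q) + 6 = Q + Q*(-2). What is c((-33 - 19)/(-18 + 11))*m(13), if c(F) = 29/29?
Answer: -19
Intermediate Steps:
c(F) = 1 (c(F) = 29*(1/29) = 1)
m(Q) = -6 - Q (m(Q) = -6 + (Q + Q*(-2)) = -6 + (Q - 2*Q) = -6 - Q)
c((-33 - 19)/(-18 + 11))*m(13) = 1*(-6 - 1*13) = 1*(-6 - 13) = 1*(-19) = -19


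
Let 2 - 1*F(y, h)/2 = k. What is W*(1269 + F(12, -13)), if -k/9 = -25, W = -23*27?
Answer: -511083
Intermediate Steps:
W = -621
k = 225 (k = -9*(-25) = 225)
F(y, h) = -446 (F(y, h) = 4 - 2*225 = 4 - 450 = -446)
W*(1269 + F(12, -13)) = -621*(1269 - 446) = -621*823 = -511083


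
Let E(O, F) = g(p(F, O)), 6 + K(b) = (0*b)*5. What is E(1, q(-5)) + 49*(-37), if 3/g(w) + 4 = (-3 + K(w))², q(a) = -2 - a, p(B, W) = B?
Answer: -139598/77 ≈ -1813.0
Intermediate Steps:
K(b) = -6 (K(b) = -6 + (0*b)*5 = -6 + 0*5 = -6 + 0 = -6)
g(w) = 3/77 (g(w) = 3/(-4 + (-3 - 6)²) = 3/(-4 + (-9)²) = 3/(-4 + 81) = 3/77)
E(O, F) = 3/77
E(1, q(-5)) + 49*(-37) = 3/77 + 49*(-37) = 3/77 - 1813 = -139598/77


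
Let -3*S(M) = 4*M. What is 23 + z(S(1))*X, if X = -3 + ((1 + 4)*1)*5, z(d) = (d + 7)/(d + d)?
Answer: -95/4 ≈ -23.750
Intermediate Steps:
S(M) = -4*M/3
z(d) = (7 + d)/(2*d) (z(d) = (7 + d)/((2*d)) = (7 + d)*(1/(2*d)) = (7 + d)/(2*d))
X = 22 (X = -3 + (5*1)*5 = -3 + 5*5 = -3 + 25 = 22)
23 + z(S(1))*X = 23 + ((7 - 4/3*1)/(2*((-4/3*1))))*22 = 23 + ((7 - 4/3)/(2*(-4/3)))*22 = 23 + ((½)*(-¾)*(17/3))*22 = 23 - 17/8*22 = 23 - 187/4 = -95/4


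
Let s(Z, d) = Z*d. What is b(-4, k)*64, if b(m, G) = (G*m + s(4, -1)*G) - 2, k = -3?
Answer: 1408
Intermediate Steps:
b(m, G) = -2 - 4*G + G*m (b(m, G) = (G*m + (4*(-1))*G) - 2 = (G*m - 4*G) - 2 = (-4*G + G*m) - 2 = -2 - 4*G + G*m)
b(-4, k)*64 = (-2 - 4*(-3) - 3*(-4))*64 = (-2 + 12 + 12)*64 = 22*64 = 1408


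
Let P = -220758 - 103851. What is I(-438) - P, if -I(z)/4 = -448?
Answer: 326401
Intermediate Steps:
I(z) = 1792 (I(z) = -4*(-448) = 1792)
P = -324609
I(-438) - P = 1792 - 1*(-324609) = 1792 + 324609 = 326401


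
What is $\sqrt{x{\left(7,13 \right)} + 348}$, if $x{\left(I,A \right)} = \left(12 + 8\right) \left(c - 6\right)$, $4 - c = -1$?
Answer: $2 \sqrt{82} \approx 18.111$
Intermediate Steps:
$c = 5$ ($c = 4 - -1 = 4 + 1 = 5$)
$x{\left(I,A \right)} = -20$ ($x{\left(I,A \right)} = \left(12 + 8\right) \left(5 - 6\right) = 20 \left(-1\right) = -20$)
$\sqrt{x{\left(7,13 \right)} + 348} = \sqrt{-20 + 348} = \sqrt{328} = 2 \sqrt{82}$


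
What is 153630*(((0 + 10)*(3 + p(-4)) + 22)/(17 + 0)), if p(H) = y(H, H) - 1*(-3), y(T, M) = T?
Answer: 6452460/17 ≈ 3.7956e+5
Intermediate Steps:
p(H) = 3 + H (p(H) = H - 1*(-3) = H + 3 = 3 + H)
153630*(((0 + 10)*(3 + p(-4)) + 22)/(17 + 0)) = 153630*(((0 + 10)*(3 + (3 - 4)) + 22)/(17 + 0)) = 153630*((10*(3 - 1) + 22)/17) = 153630*((10*2 + 22)*(1/17)) = 153630*((20 + 22)*(1/17)) = 153630*(42*(1/17)) = 153630*(42/17) = 6452460/17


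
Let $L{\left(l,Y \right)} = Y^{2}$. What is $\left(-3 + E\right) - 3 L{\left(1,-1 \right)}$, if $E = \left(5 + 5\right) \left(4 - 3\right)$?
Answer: $4$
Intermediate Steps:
$E = 10$ ($E = 10 \cdot 1 = 10$)
$\left(-3 + E\right) - 3 L{\left(1,-1 \right)} = \left(-3 + 10\right) - 3 \left(-1\right)^{2} = 7 - 3 = 4$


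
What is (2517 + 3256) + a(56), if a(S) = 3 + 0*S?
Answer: 5776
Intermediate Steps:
a(S) = 3 (a(S) = 3 + 0 = 3)
(2517 + 3256) + a(56) = (2517 + 3256) + 3 = 5773 + 3 = 5776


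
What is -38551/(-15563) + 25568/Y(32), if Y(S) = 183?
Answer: 404969617/2848029 ≈ 142.19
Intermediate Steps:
-38551/(-15563) + 25568/Y(32) = -38551/(-15563) + 25568/183 = -38551*(-1/15563) + 25568*(1/183) = 38551/15563 + 25568/183 = 404969617/2848029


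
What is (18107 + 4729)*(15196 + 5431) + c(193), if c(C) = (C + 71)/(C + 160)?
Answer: 166276474980/353 ≈ 4.7104e+8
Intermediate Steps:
c(C) = (71 + C)/(160 + C)
(18107 + 4729)*(15196 + 5431) + c(193) = (18107 + 4729)*(15196 + 5431) + (71 + 193)/(160 + 193) = 22836*20627 + 264/353 = 471038172 + (1/353)*264 = 471038172 + 264/353 = 166276474980/353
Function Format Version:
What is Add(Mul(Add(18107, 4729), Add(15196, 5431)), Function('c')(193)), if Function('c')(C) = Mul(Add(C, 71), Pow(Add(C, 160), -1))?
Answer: Rational(166276474980, 353) ≈ 4.7104e+8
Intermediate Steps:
Function('c')(C) = Mul(Pow(Add(160, C), -1), Add(71, C)) (Function('c')(C) = Mul(Add(71, C), Pow(Add(160, C), -1)) = Mul(Pow(Add(160, C), -1), Add(71, C)))
Add(Mul(Add(18107, 4729), Add(15196, 5431)), Function('c')(193)) = Add(Mul(Add(18107, 4729), Add(15196, 5431)), Mul(Pow(Add(160, 193), -1), Add(71, 193))) = Add(Mul(22836, 20627), Mul(Pow(353, -1), 264)) = Add(471038172, Mul(Rational(1, 353), 264)) = Add(471038172, Rational(264, 353)) = Rational(166276474980, 353)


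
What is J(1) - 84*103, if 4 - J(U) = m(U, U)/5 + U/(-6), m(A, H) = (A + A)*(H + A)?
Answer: -259459/30 ≈ -8648.6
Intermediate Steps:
m(A, H) = 2*A*(A + H) (m(A, H) = (2*A)*(A + H) = 2*A*(A + H))
J(U) = 4 - 4*U²/5 + U/6 (J(U) = 4 - ((2*U*(U + U))/5 + U/(-6)) = 4 - ((2*U*(2*U))*(⅕) + U*(-⅙)) = 4 - ((4*U²)*(⅕) - U/6) = 4 - (4*U²/5 - U/6) = 4 - (-U/6 + 4*U²/5) = 4 + (-4*U²/5 + U/6) = 4 - 4*U²/5 + U/6)
J(1) - 84*103 = (4 - ⅘*1² + (⅙)*1) - 84*103 = (4 - ⅘*1 + ⅙) - 8652 = (4 - ⅘ + ⅙) - 8652 = 101/30 - 8652 = -259459/30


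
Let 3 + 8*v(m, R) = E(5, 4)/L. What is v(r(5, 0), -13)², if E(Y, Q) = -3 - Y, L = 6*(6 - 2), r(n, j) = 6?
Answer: 25/144 ≈ 0.17361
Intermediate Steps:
L = 24 (L = 6*4 = 24)
v(m, R) = -5/12 (v(m, R) = -3/8 + ((-3 - 1*5)/24)/8 = -3/8 + ((-3 - 5)*(1/24))/8 = -3/8 + (-8*1/24)/8 = -3/8 + (⅛)*(-⅓) = -3/8 - 1/24 = -5/12)
v(r(5, 0), -13)² = (-5/12)² = 25/144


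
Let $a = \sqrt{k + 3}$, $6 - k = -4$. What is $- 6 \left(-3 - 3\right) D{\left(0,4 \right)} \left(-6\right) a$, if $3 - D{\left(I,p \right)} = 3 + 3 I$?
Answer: $0$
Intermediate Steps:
$k = 10$ ($k = 6 - -4 = 6 + 4 = 10$)
$D{\left(I,p \right)} = - 3 I$ ($D{\left(I,p \right)} = 3 - \left(3 + 3 I\right) = - 3 I$)
$a = \sqrt{13}$ ($a = \sqrt{10 + 3} = \sqrt{13} \approx 3.6056$)
$- 6 \left(-3 - 3\right) D{\left(0,4 \right)} \left(-6\right) a = - 6 \left(-3 - 3\right) \left(-3\right) 0 \left(-6\right) \sqrt{13} = \left(-6\right) \left(-6\right) 0 \left(-6\right) \sqrt{13} = 36 \cdot 0 \sqrt{13} = 36 \cdot 0 = 0$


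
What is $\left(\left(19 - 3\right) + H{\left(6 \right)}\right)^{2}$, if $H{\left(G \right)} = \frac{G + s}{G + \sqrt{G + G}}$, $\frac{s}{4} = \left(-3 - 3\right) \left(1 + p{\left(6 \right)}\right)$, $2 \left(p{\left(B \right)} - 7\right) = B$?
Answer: $3739 - \frac{4171 \sqrt{3}}{2} \approx 126.81$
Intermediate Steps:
$p{\left(B \right)} = 7 + \frac{B}{2}$
$s = -264$ ($s = 4 \left(-3 - 3\right) \left(1 + \left(7 + \frac{1}{2} \cdot 6\right)\right) = 4 \left(- 6 \left(1 + \left(7 + 3\right)\right)\right) = 4 \left(- 6 \left(1 + 10\right)\right) = 4 \left(\left(-6\right) 11\right) = 4 \left(-66\right) = -264$)
$H{\left(G \right)} = \frac{-264 + G}{G + \sqrt{2} \sqrt{G}}$ ($H{\left(G \right)} = \frac{G - 264}{G + \sqrt{G + G}} = \frac{-264 + G}{G + \sqrt{2 G}} = \frac{-264 + G}{G + \sqrt{2} \sqrt{G}}$)
$\left(\left(19 - 3\right) + H{\left(6 \right)}\right)^{2} = \left(\left(19 - 3\right) + \frac{-264 + 6}{6 + \sqrt{2} \sqrt{6}}\right)^{2} = \left(\left(19 - 3\right) + \frac{1}{6 + 2 \sqrt{3}} \left(-258\right)\right)^{2} = \left(16 - \frac{258}{6 + 2 \sqrt{3}}\right)^{2}$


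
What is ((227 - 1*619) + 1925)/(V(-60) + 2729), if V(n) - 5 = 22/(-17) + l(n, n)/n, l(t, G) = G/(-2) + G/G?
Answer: 223380/398119 ≈ 0.56109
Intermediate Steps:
l(t, G) = 1 - G/2 (l(t, G) = G*(-½) + 1 = -G/2 + 1 = 1 - G/2)
V(n) = 63/17 + (1 - n/2)/n (V(n) = 5 + (22/(-17) + (1 - n/2)/n) = 5 + (22*(-1/17) + (1 - n/2)/n) = 5 + (-22/17 + (1 - n/2)/n) = 63/17 + (1 - n/2)/n)
((227 - 1*619) + 1925)/(V(-60) + 2729) = ((227 - 1*619) + 1925)/((109/34 + 1/(-60)) + 2729) = ((227 - 619) + 1925)/((109/34 - 1/60) + 2729) = (-392 + 1925)/(3253/1020 + 2729) = 1533/(2786833/1020) = 1533*(1020/2786833) = 223380/398119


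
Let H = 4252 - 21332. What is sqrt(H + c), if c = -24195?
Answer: 5*I*sqrt(1651) ≈ 203.16*I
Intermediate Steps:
H = -17080
sqrt(H + c) = sqrt(-17080 - 24195) = sqrt(-41275) = 5*I*sqrt(1651)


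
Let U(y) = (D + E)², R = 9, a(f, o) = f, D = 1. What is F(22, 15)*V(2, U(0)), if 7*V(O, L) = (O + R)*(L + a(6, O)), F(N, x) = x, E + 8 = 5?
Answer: 1650/7 ≈ 235.71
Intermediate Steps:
E = -3 (E = -8 + 5 = -3)
U(y) = 4 (U(y) = (1 - 3)² = (-2)² = 4)
V(O, L) = (6 + L)*(9 + O)/7 (V(O, L) = ((O + 9)*(L + 6))/7 = ((9 + O)*(6 + L))/7 = ((6 + L)*(9 + O))/7 = (6 + L)*(9 + O)/7)
F(22, 15)*V(2, U(0)) = 15*(54/7 + (6/7)*2 + (9/7)*4 + (⅐)*4*2) = 15*(54/7 + 12/7 + 36/7 + 8/7) = 15*(110/7) = 1650/7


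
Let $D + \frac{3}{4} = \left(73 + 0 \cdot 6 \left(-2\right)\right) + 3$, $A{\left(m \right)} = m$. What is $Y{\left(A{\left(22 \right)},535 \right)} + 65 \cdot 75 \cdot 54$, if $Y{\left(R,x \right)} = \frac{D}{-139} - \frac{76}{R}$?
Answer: $\frac{1610012561}{6116} \approx 2.6325 \cdot 10^{5}$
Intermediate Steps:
$D = \frac{301}{4}$ ($D = - \frac{3}{4} + \left(\left(73 + 0 \cdot 6 \left(-2\right)\right) + 3\right) = - \frac{3}{4} + \left(\left(73 + 0 \left(-2\right)\right) + 3\right) = - \frac{3}{4} + \left(\left(73 + 0\right) + 3\right) = - \frac{3}{4} + \left(73 + 3\right) = - \frac{3}{4} + 76 = \frac{301}{4} \approx 75.25$)
$Y{\left(R,x \right)} = - \frac{301}{556} - \frac{76}{R}$ ($Y{\left(R,x \right)} = \frac{301}{4 \left(-139\right)} - \frac{76}{R} = \frac{301}{4} \left(- \frac{1}{139}\right) - \frac{76}{R} = - \frac{301}{556} - \frac{76}{R}$)
$Y{\left(A{\left(22 \right)},535 \right)} + 65 \cdot 75 \cdot 54 = \left(- \frac{301}{556} - \frac{76}{22}\right) + 65 \cdot 75 \cdot 54 = \left(- \frac{301}{556} - \frac{38}{11}\right) + 4875 \cdot 54 = \left(- \frac{301}{556} - \frac{38}{11}\right) + 263250 = - \frac{24439}{6116} + 263250 = \frac{1610012561}{6116}$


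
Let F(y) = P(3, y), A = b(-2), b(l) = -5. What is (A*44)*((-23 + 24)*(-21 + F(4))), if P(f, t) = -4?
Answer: 5500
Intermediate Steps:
A = -5
F(y) = -4
(A*44)*((-23 + 24)*(-21 + F(4))) = (-5*44)*((-23 + 24)*(-21 - 4)) = -220*(-25) = 5500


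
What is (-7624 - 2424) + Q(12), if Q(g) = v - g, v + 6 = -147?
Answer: -10213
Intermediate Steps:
v = -153 (v = -6 - 147 = -153)
Q(g) = -153 - g
(-7624 - 2424) + Q(12) = (-7624 - 2424) + (-153 - 1*12) = -10048 + (-153 - 12) = -10048 - 165 = -10213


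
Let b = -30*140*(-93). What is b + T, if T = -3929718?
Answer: -3539118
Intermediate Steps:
b = 390600 (b = -4200*(-93) = 390600)
b + T = 390600 - 3929718 = -3539118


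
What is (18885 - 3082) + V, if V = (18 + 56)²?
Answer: 21279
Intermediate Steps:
V = 5476 (V = 74² = 5476)
(18885 - 3082) + V = (18885 - 3082) + 5476 = 15803 + 5476 = 21279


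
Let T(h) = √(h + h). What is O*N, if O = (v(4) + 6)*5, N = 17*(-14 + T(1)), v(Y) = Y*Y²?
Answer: -83300 + 5950*√2 ≈ -74885.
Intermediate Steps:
v(Y) = Y³
T(h) = √2*√h (T(h) = √(2*h) = √2*√h)
N = -238 + 17*√2 (N = 17*(-14 + √2*√1) = 17*(-14 + √2*1) = 17*(-14 + √2) = -238 + 17*√2 ≈ -213.96)
O = 350 (O = (4³ + 6)*5 = (64 + 6)*5 = 70*5 = 350)
O*N = 350*(-238 + 17*√2) = -83300 + 5950*√2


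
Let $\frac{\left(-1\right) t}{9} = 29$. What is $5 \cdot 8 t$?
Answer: $-10440$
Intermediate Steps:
$t = -261$ ($t = \left(-9\right) 29 = -261$)
$5 \cdot 8 t = 5 \cdot 8 \left(-261\right) = 40 \left(-261\right) = -10440$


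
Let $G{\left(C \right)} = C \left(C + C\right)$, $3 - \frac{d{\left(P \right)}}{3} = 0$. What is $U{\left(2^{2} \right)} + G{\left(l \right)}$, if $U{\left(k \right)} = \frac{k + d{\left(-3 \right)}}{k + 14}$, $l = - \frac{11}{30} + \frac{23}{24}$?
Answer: $\frac{10241}{7200} \approx 1.4224$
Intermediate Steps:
$d{\left(P \right)} = 9$ ($d{\left(P \right)} = 9 - 0 = 9 + 0 = 9$)
$l = \frac{71}{120}$ ($l = \left(-11\right) \frac{1}{30} + 23 \cdot \frac{1}{24} = - \frac{11}{30} + \frac{23}{24} = \frac{71}{120} \approx 0.59167$)
$U{\left(k \right)} = \frac{9 + k}{14 + k}$ ($U{\left(k \right)} = \frac{k + 9}{k + 14} = \frac{9 + k}{14 + k}$)
$G{\left(C \right)} = 2 C^{2}$ ($G{\left(C \right)} = C 2 C = 2 C^{2}$)
$U{\left(2^{2} \right)} + G{\left(l \right)} = \frac{9 + 2^{2}}{14 + 2^{2}} + 2 \left(\frac{71}{120}\right)^{2} = \frac{9 + 4}{14 + 4} + 2 \cdot \frac{5041}{14400} = \frac{1}{18} \cdot 13 + \frac{5041}{7200} = \frac{13}{18} + \frac{5041}{7200} = \frac{10241}{7200}$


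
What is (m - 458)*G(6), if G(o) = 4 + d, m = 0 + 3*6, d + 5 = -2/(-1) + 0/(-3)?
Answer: -440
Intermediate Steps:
d = -3 (d = -5 + (-2/(-1) + 0/(-3)) = -5 + (-2*(-1) + 0*(-1/3)) = -5 + (2 + 0) = -5 + 2 = -3)
m = 18 (m = 0 + 18 = 18)
G(o) = 1 (G(o) = 4 - 3 = 1)
(m - 458)*G(6) = (18 - 458)*1 = -440*1 = -440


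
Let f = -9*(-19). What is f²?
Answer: 29241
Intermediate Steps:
f = 171
f² = 171² = 29241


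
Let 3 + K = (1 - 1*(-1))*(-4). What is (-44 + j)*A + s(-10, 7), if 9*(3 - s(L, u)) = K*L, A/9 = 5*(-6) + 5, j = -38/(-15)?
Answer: 83887/9 ≈ 9320.8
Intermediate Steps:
j = 38/15 (j = -38*(-1/15) = 38/15 ≈ 2.5333)
A = -225 (A = 9*(5*(-6) + 5) = 9*(-30 + 5) = 9*(-25) = -225)
K = -11 (K = -3 + (1 - 1*(-1))*(-4) = -3 + (1 + 1)*(-4) = -3 + 2*(-4) = -3 - 8 = -11)
s(L, u) = 3 + 11*L/9 (s(L, u) = 3 - (-11)*L/9 = 3 + 11*L/9)
(-44 + j)*A + s(-10, 7) = (-44 + 38/15)*(-225) + (3 + (11/9)*(-10)) = -622/15*(-225) + (3 - 110/9) = 9330 - 83/9 = 83887/9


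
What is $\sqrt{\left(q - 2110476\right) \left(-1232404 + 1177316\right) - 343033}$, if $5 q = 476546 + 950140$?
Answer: $\frac{\sqrt{2513572579535}}{5} \approx 3.1709 \cdot 10^{5}$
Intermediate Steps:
$q = \frac{1426686}{5}$ ($q = \frac{476546 + 950140}{5} = \frac{1}{5} \cdot 1426686 = \frac{1426686}{5} \approx 2.8534 \cdot 10^{5}$)
$\sqrt{\left(q - 2110476\right) \left(-1232404 + 1177316\right) - 343033} = \sqrt{\left(\frac{1426686}{5} - 2110476\right) \left(-1232404 + 1177316\right) - 343033} = \sqrt{\left(- \frac{9125694}{5}\right) \left(-55088\right) - 343033} = \sqrt{\frac{502716231072}{5} - 343033} = \sqrt{\frac{502714515907}{5}} = \frac{\sqrt{2513572579535}}{5}$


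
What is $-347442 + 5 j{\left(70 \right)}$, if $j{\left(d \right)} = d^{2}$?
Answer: $-322942$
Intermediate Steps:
$-347442 + 5 j{\left(70 \right)} = -347442 + 5 \cdot 70^{2} = -347442 + 5 \cdot 4900 = -347442 + 24500 = -322942$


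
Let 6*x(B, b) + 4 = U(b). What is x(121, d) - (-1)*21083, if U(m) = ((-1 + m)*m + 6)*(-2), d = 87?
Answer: 55759/3 ≈ 18586.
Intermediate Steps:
U(m) = -12 - 2*m*(-1 + m) (U(m) = (m*(-1 + m) + 6)*(-2) = (6 + m*(-1 + m))*(-2) = -12 - 2*m*(-1 + m))
x(B, b) = -8/3 - b**2/3 + b/3 (x(B, b) = -2/3 + (-12 - 2*b**2 + 2*b)/6 = -2/3 + (-2 - b**2/3 + b/3) = -8/3 - b**2/3 + b/3)
x(121, d) - (-1)*21083 = (-8/3 - 1/3*87**2 + (1/3)*87) - (-1)*21083 = (-8/3 - 1/3*7569 + 29) - 1*(-21083) = (-8/3 - 2523 + 29) + 21083 = -7490/3 + 21083 = 55759/3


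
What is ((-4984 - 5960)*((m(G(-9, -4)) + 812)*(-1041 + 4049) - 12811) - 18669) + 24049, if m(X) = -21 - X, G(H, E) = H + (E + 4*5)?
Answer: -25668719804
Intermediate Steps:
G(H, E) = 20 + E + H (G(H, E) = H + (E + 20) = H + (20 + E) = 20 + E + H)
((-4984 - 5960)*((m(G(-9, -4)) + 812)*(-1041 + 4049) - 12811) - 18669) + 24049 = ((-4984 - 5960)*(((-21 - (20 - 4 - 9)) + 812)*(-1041 + 4049) - 12811) - 18669) + 24049 = (-10944*(((-21 - 1*7) + 812)*3008 - 12811) - 18669) + 24049 = (-10944*(((-21 - 7) + 812)*3008 - 12811) - 18669) + 24049 = (-10944*((-28 + 812)*3008 - 12811) - 18669) + 24049 = (-10944*(784*3008 - 12811) - 18669) + 24049 = (-10944*(2358272 - 12811) - 18669) + 24049 = (-10944*2345461 - 18669) + 24049 = (-25668725184 - 18669) + 24049 = -25668743853 + 24049 = -25668719804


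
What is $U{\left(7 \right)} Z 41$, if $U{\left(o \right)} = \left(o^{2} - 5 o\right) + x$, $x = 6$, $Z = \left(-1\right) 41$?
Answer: $-33620$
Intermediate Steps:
$Z = -41$
$U{\left(o \right)} = 6 + o^{2} - 5 o$ ($U{\left(o \right)} = \left(o^{2} - 5 o\right) + 6 = 6 + o^{2} - 5 o$)
$U{\left(7 \right)} Z 41 = \left(6 + 7^{2} - 35\right) \left(-41\right) 41 = \left(6 + 49 - 35\right) \left(-41\right) 41 = 20 \left(-41\right) 41 = \left(-820\right) 41 = -33620$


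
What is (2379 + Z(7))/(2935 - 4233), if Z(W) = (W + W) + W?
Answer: -1200/649 ≈ -1.8490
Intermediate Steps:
Z(W) = 3*W (Z(W) = 2*W + W = 3*W)
(2379 + Z(7))/(2935 - 4233) = (2379 + 3*7)/(2935 - 4233) = (2379 + 21)/(-1298) = 2400*(-1/1298) = -1200/649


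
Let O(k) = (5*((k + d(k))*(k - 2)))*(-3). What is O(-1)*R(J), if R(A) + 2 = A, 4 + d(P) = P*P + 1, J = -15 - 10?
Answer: 3645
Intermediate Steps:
J = -25
d(P) = -3 + P**2 (d(P) = -4 + (P*P + 1) = -4 + (P**2 + 1) = -4 + (1 + P**2) = -3 + P**2)
R(A) = -2 + A
O(k) = -15*(-2 + k)*(-3 + k + k**2) (O(k) = (5*((k + (-3 + k**2))*(k - 2)))*(-3) = (5*((-3 + k + k**2)*(-2 + k)))*(-3) = (5*((-2 + k)*(-3 + k + k**2)))*(-3) = (5*(-2 + k)*(-3 + k + k**2))*(-3) = -15*(-2 + k)*(-3 + k + k**2))
O(-1)*R(J) = (-90 - 15*(-1)**3 + 15*(-1)**2 + 75*(-1))*(-2 - 25) = (-90 - 15*(-1) + 15*1 - 75)*(-27) = (-90 + 15 + 15 - 75)*(-27) = -135*(-27) = 3645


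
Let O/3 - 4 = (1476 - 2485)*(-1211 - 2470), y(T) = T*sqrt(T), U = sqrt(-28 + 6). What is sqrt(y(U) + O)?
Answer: sqrt(11142399 + 22**(3/4)*I**(3/2)) ≈ 3338.0 + 0.e-3*I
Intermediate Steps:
U = I*sqrt(22) (U = sqrt(-22) = I*sqrt(22) ≈ 4.6904*I)
y(T) = T**(3/2)
O = 11142399 (O = 12 + 3*((1476 - 2485)*(-1211 - 2470)) = 12 + 3*(-1009*(-3681)) = 12 + 3*3714129 = 12 + 11142387 = 11142399)
sqrt(y(U) + O) = sqrt((I*sqrt(22))**(3/2) + 11142399) = sqrt(22**(3/4)*I**(3/2) + 11142399) = sqrt(11142399 + 22**(3/4)*I**(3/2))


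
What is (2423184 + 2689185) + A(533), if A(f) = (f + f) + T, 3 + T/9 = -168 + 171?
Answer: 5113435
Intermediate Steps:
T = 0 (T = -27 + 9*(-168 + 171) = -27 + 9*3 = -27 + 27 = 0)
A(f) = 2*f (A(f) = (f + f) + 0 = 2*f + 0 = 2*f)
(2423184 + 2689185) + A(533) = (2423184 + 2689185) + 2*533 = 5112369 + 1066 = 5113435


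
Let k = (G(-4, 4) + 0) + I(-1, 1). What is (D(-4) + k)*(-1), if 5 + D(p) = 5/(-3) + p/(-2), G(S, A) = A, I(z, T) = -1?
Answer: 5/3 ≈ 1.6667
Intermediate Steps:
D(p) = -20/3 - p/2 (D(p) = -5 + (5/(-3) + p/(-2)) = -5 + (5*(-1/3) + p*(-1/2)) = -5 + (-5/3 - p/2) = -20/3 - p/2)
k = 3 (k = (4 + 0) - 1 = 4 - 1 = 3)
(D(-4) + k)*(-1) = ((-20/3 - 1/2*(-4)) + 3)*(-1) = ((-20/3 + 2) + 3)*(-1) = (-14/3 + 3)*(-1) = -5/3*(-1) = 5/3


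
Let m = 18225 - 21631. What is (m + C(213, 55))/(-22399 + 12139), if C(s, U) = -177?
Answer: 3583/10260 ≈ 0.34922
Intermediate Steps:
m = -3406
(m + C(213, 55))/(-22399 + 12139) = (-3406 - 177)/(-22399 + 12139) = -3583/(-10260) = -3583*(-1/10260) = 3583/10260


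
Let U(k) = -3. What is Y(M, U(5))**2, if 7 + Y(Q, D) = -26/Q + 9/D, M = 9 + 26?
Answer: 141376/1225 ≈ 115.41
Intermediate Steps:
M = 35
Y(Q, D) = -7 - 26/Q + 9/D (Y(Q, D) = -7 + (-26/Q + 9/D) = -7 - 26/Q + 9/D)
Y(M, U(5))**2 = (-7 - 26/35 + 9/(-3))**2 = (-7 - 26*1/35 + 9*(-1/3))**2 = (-7 - 26/35 - 3)**2 = (-376/35)**2 = 141376/1225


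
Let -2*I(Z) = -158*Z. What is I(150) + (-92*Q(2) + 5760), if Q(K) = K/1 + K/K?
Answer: 17334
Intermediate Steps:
I(Z) = 79*Z (I(Z) = -(-79)*Z = 79*Z)
Q(K) = 1 + K (Q(K) = K*1 + 1 = K + 1 = 1 + K)
I(150) + (-92*Q(2) + 5760) = 79*150 + (-92*(1 + 2) + 5760) = 11850 + (-92*3 + 5760) = 11850 + (-276 + 5760) = 11850 + 5484 = 17334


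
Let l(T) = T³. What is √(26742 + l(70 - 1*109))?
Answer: I*√32577 ≈ 180.49*I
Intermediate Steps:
√(26742 + l(70 - 1*109)) = √(26742 + (70 - 1*109)³) = √(26742 + (70 - 109)³) = √(26742 + (-39)³) = √(26742 - 59319) = √(-32577) = I*√32577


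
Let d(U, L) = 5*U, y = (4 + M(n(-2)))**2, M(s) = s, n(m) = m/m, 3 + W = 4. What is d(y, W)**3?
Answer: 1953125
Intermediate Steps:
W = 1 (W = -3 + 4 = 1)
n(m) = 1
y = 25 (y = (4 + 1)**2 = 5**2 = 25)
d(y, W)**3 = (5*25)**3 = 125**3 = 1953125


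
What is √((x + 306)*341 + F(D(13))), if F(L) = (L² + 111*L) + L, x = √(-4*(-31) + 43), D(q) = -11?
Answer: √(103235 + 341*√167) ≈ 328.09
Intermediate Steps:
x = √167 (x = √(124 + 43) = √167 ≈ 12.923)
F(L) = L² + 112*L
√((x + 306)*341 + F(D(13))) = √((√167 + 306)*341 - 11*(112 - 11)) = √((306 + √167)*341 - 11*101) = √((104346 + 341*√167) - 1111) = √(103235 + 341*√167)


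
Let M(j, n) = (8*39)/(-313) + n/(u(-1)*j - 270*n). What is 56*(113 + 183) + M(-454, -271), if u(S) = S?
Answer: 381959460201/23044312 ≈ 16575.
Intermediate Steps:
M(j, n) = -312/313 + n/(-j - 270*n) (M(j, n) = (8*39)/(-313) + n/(-j - 270*n) = 312*(-1/313) + n/(-j - 270*n) = -312/313 + n/(-j - 270*n))
56*(113 + 183) + M(-454, -271) = 56*(113 + 183) + (312*(-454) + 84553*(-271))/(313*(-1*(-454) - 270*(-271))) = 56*296 + (-141648 - 22913863)/(313*(454 + 73170)) = 16576 + (1/313)*(-23055511)/73624 = 16576 + (1/313)*(1/73624)*(-23055511) = 16576 - 23055511/23044312 = 381959460201/23044312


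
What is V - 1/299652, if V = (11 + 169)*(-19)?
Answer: -1024809841/299652 ≈ -3420.0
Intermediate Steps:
V = -3420 (V = 180*(-19) = -3420)
V - 1/299652 = -3420 - 1/299652 = -1024809841/299652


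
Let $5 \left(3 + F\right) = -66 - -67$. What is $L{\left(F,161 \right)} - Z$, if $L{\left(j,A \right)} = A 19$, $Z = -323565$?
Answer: $326624$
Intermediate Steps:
$F = - \frac{14}{5}$ ($F = -3 + \frac{-66 - -67}{5} = -3 + \frac{-66 + 67}{5} = -3 + \frac{1}{5} \cdot 1 = -3 + \frac{1}{5} = - \frac{14}{5} \approx -2.8$)
$L{\left(j,A \right)} = 19 A$
$L{\left(F,161 \right)} - Z = 19 \cdot 161 - -323565 = 3059 + 323565 = 326624$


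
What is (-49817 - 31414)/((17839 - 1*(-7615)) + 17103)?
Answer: -81231/42557 ≈ -1.9088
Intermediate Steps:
(-49817 - 31414)/((17839 - 1*(-7615)) + 17103) = -81231/((17839 + 7615) + 17103) = -81231/(25454 + 17103) = -81231/42557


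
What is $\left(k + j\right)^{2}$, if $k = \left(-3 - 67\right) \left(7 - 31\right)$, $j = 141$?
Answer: $3316041$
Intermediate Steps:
$k = 1680$ ($k = \left(-70\right) \left(-24\right) = 1680$)
$\left(k + j\right)^{2} = \left(1680 + 141\right)^{2} = 1821^{2} = 3316041$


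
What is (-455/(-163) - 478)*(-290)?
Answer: 22463110/163 ≈ 1.3781e+5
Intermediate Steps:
(-455/(-163) - 478)*(-290) = (-455*(-1/163) - 478)*(-290) = (455/163 - 478)*(-290) = -77459/163*(-290) = 22463110/163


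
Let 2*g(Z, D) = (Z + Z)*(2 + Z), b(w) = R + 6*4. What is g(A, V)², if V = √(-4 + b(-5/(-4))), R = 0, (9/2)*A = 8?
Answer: 295936/6561 ≈ 45.105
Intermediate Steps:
A = 16/9 (A = (2/9)*8 = 16/9 ≈ 1.7778)
b(w) = 24 (b(w) = 0 + 6*4 = 0 + 24 = 24)
V = 2*√5 (V = √(-4 + 24) = √20 = 2*√5 ≈ 4.4721)
g(Z, D) = Z*(2 + Z) (g(Z, D) = ((Z + Z)*(2 + Z))/2 = ((2*Z)*(2 + Z))/2 = (2*Z*(2 + Z))/2 = Z*(2 + Z))
g(A, V)² = (16*(2 + 16/9)/9)² = ((16/9)*(34/9))² = (544/81)² = 295936/6561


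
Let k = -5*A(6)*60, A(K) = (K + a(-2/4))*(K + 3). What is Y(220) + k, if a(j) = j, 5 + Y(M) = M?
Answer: -14635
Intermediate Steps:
Y(M) = -5 + M
A(K) = (3 + K)*(-½ + K) (A(K) = (K - 2/4)*(K + 3) = (K - 2*¼)*(3 + K) = (K - ½)*(3 + K) = (-½ + K)*(3 + K) = (3 + K)*(-½ + K))
k = -14850 (k = -5*(-3/2 + 6² + (5/2)*6)*60 = -5*(-3/2 + 36 + 15)*60 = -5*99/2*60 = -495/2*60 = -14850)
Y(220) + k = (-5 + 220) - 14850 = 215 - 14850 = -14635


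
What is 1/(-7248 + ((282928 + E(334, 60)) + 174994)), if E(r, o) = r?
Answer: 1/451008 ≈ 2.2173e-6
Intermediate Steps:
1/(-7248 + ((282928 + E(334, 60)) + 174994)) = 1/(-7248 + ((282928 + 334) + 174994)) = 1/(-7248 + (283262 + 174994)) = 1/(-7248 + 458256) = 1/451008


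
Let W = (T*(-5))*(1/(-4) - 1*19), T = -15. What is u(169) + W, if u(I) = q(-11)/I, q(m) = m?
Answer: -976019/676 ≈ -1443.8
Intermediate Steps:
u(I) = -11/I
W = -5775/4 (W = (-15*(-5))*(1/(-4) - 1*19) = 75*(-1/4 - 19) = 75*(-77/4) = -5775/4 ≈ -1443.8)
u(169) + W = -11/169 - 5775/4 = -976019/676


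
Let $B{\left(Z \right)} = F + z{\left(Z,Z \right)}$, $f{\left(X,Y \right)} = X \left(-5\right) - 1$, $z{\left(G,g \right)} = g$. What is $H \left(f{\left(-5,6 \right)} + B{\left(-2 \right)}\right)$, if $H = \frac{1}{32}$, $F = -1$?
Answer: $\frac{21}{32} \approx 0.65625$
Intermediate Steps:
$H = \frac{1}{32} \approx 0.03125$
$f{\left(X,Y \right)} = -1 - 5 X$ ($f{\left(X,Y \right)} = - 5 X - 1 = -1 - 5 X$)
$B{\left(Z \right)} = -1 + Z$
$H \left(f{\left(-5,6 \right)} + B{\left(-2 \right)}\right) = \frac{\left(-1 - -25\right) - 3}{32} = \frac{\left(-1 + 25\right) - 3}{32} = \frac{24 - 3}{32} = \frac{1}{32} \cdot 21 = \frac{21}{32}$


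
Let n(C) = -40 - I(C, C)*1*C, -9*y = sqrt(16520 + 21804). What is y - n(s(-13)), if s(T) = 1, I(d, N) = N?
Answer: 41 - 2*sqrt(9581)/9 ≈ 19.248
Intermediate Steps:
y = -2*sqrt(9581)/9 (y = -sqrt(16520 + 21804)/9 = -2*sqrt(9581)/9 ≈ -21.752)
n(C) = -40 - C**2 (n(C) = -40 - C*1*C = -40 - C*C = -40 - C**2)
y - n(s(-13)) = -2*sqrt(9581)/9 - (-40 - 1*1**2) = -2*sqrt(9581)/9 - (-40 - 1*1) = -2*sqrt(9581)/9 - (-40 - 1) = -2*sqrt(9581)/9 - 1*(-41) = -2*sqrt(9581)/9 + 41 = 41 - 2*sqrt(9581)/9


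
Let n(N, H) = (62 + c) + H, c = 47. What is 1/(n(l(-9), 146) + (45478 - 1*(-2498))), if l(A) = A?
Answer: 1/48231 ≈ 2.0734e-5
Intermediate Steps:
n(N, H) = 109 + H (n(N, H) = (62 + 47) + H = 109 + H)
1/(n(l(-9), 146) + (45478 - 1*(-2498))) = 1/((109 + 146) + (45478 - 1*(-2498))) = 1/(255 + (45478 + 2498)) = 1/(255 + 47976) = 1/48231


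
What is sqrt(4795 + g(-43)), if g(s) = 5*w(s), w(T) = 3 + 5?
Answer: sqrt(4835) ≈ 69.534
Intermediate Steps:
w(T) = 8
g(s) = 40 (g(s) = 5*8 = 40)
sqrt(4795 + g(-43)) = sqrt(4795 + 40) = sqrt(4835)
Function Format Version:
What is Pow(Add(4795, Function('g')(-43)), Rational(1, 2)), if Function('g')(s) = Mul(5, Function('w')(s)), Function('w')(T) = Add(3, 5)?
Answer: Pow(4835, Rational(1, 2)) ≈ 69.534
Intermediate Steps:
Function('w')(T) = 8
Function('g')(s) = 40 (Function('g')(s) = Mul(5, 8) = 40)
Pow(Add(4795, Function('g')(-43)), Rational(1, 2)) = Pow(Add(4795, 40), Rational(1, 2)) = Pow(4835, Rational(1, 2))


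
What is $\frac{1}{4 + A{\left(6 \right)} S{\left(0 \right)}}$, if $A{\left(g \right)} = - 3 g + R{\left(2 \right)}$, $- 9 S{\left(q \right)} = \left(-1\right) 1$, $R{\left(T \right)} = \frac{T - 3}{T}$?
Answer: $\frac{18}{35} \approx 0.51429$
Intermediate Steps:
$R{\left(T \right)} = \frac{-3 + T}{T}$
$S{\left(q \right)} = \frac{1}{9}$ ($S{\left(q \right)} = - \frac{\left(-1\right) 1}{9} = \left(- \frac{1}{9}\right) \left(-1\right) = \frac{1}{9}$)
$A{\left(g \right)} = - \frac{1}{2} - 3 g$ ($A{\left(g \right)} = - 3 g + \frac{-3 + 2}{2} = - 3 g + \frac{1}{2} \left(-1\right) = - 3 g - \frac{1}{2} = - \frac{1}{2} - 3 g$)
$\frac{1}{4 + A{\left(6 \right)} S{\left(0 \right)}} = \frac{1}{4 + \left(- \frac{1}{2} - 18\right) \frac{1}{9}} = \frac{1}{4 - \frac{37}{18}} = \frac{1}{\frac{35}{18}} = \frac{18}{35}$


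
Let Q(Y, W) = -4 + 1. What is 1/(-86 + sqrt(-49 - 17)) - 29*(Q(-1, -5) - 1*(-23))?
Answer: -2164023/3731 - I*sqrt(66)/7462 ≈ -580.01 - 0.0010887*I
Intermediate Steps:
Q(Y, W) = -3
1/(-86 + sqrt(-49 - 17)) - 29*(Q(-1, -5) - 1*(-23)) = 1/(-86 + sqrt(-49 - 17)) - 29*(-3 - 1*(-23)) = 1/(-86 + sqrt(-66)) - 29*(-3 + 23) = 1/(-86 + I*sqrt(66)) - 29*20 = 1/(-86 + I*sqrt(66)) - 580 = -580 + 1/(-86 + I*sqrt(66))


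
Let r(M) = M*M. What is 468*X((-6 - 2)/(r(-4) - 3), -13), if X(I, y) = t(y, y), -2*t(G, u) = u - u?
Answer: 0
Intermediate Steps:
t(G, u) = 0 (t(G, u) = -(u - u)/2 = -½*0 = 0)
r(M) = M²
X(I, y) = 0
468*X((-6 - 2)/(r(-4) - 3), -13) = 468*0 = 0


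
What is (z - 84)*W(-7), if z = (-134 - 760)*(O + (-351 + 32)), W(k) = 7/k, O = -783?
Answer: -985104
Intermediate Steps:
z = 985188 (z = (-134 - 760)*(-783 + (-351 + 32)) = -894*(-783 - 319) = -894*(-1102) = 985188)
(z - 84)*W(-7) = (985188 - 84)*(7/(-7)) = 985104*(7*(-1/7)) = 985104*(-1) = -985104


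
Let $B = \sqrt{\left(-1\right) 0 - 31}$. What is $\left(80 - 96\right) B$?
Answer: $- 16 i \sqrt{31} \approx - 89.084 i$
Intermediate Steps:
$B = i \sqrt{31}$ ($B = \sqrt{0 - 31} = \sqrt{-31} = i \sqrt{31} \approx 5.5678 i$)
$\left(80 - 96\right) B = \left(80 - 96\right) i \sqrt{31} = - 16 i \sqrt{31}$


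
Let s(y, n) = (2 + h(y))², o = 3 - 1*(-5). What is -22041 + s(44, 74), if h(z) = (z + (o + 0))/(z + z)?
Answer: -10664595/484 ≈ -22034.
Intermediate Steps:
o = 8 (o = 3 + 5 = 8)
h(z) = (8 + z)/(2*z) (h(z) = (z + (8 + 0))/(z + z) = (z + 8)/((2*z)) = (8 + z)*(1/(2*z)) = (8 + z)/(2*z))
s(y, n) = (2 + (8 + y)/(2*y))²
-22041 + s(44, 74) = -22041 + (¼)*(8 + 5*44)²/44² = -22041 + (¼)*(1/1936)*(8 + 220)² = -22041 + (¼)*(1/1936)*228² = -22041 + (¼)*(1/1936)*51984 = -22041 + 3249/484 = -10664595/484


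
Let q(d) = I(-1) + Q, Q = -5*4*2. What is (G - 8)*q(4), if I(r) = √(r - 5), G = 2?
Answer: 240 - 6*I*√6 ≈ 240.0 - 14.697*I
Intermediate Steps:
Q = -40 (Q = -20*2 = -40)
I(r) = √(-5 + r)
q(d) = -40 + I*√6 (q(d) = √(-5 - 1) - 40 = √(-6) - 40 = I*√6 - 40 = -40 + I*√6)
(G - 8)*q(4) = (2 - 8)*(-40 + I*√6) = -6*(-40 + I*√6) = 240 - 6*I*√6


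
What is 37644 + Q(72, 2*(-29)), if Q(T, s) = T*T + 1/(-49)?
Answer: 2098571/49 ≈ 42828.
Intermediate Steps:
Q(T, s) = -1/49 + T² (Q(T, s) = T² - 1/49 = -1/49 + T²)
37644 + Q(72, 2*(-29)) = 37644 + (-1/49 + 72²) = 37644 + (-1/49 + 5184) = 37644 + 254015/49 = 2098571/49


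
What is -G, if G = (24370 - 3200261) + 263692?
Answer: 2912199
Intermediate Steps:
G = -2912199 (G = -3175891 + 263692 = -2912199)
-G = -1*(-2912199) = 2912199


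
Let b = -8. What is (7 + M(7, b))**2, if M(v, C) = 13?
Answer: 400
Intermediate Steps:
(7 + M(7, b))**2 = (7 + 13)**2 = 20**2 = 400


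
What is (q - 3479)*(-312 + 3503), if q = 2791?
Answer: -2195408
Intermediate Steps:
(q - 3479)*(-312 + 3503) = (2791 - 3479)*(-312 + 3503) = -688*3191 = -2195408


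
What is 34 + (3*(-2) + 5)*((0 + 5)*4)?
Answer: 14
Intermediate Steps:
34 + (3*(-2) + 5)*((0 + 5)*4) = 34 + (-6 + 5)*(5*4) = 34 - 1*20 = 34 - 20 = 14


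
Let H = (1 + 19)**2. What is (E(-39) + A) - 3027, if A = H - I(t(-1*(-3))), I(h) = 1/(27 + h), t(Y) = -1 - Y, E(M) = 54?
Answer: -59180/23 ≈ -2573.0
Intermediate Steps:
H = 400 (H = 20**2 = 400)
A = 9199/23 (A = 400 - 1/(27 + (-1 - (-1)*(-3))) = 400 - 1/(27 + (-1 - 1*3)) = 400 - 1/(27 + (-1 - 3)) = 400 - 1/(27 - 4) = 400 - 1/23 = 9199/23 ≈ 399.96)
(E(-39) + A) - 3027 = (54 + 9199/23) - 3027 = 10441/23 - 3027 = -59180/23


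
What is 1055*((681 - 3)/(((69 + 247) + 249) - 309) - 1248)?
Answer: -168172275/128 ≈ -1.3138e+6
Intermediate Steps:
1055*((681 - 3)/(((69 + 247) + 249) - 309) - 1248) = 1055*(678/((316 + 249) - 309) - 1248) = 1055*(678/(565 - 309) - 1248) = 1055*(678/256 - 1248) = 1055*(678*(1/256) - 1248) = 1055*(339/128 - 1248) = 1055*(-159405/128) = -168172275/128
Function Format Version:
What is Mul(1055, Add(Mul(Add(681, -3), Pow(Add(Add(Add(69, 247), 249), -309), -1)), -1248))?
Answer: Rational(-168172275, 128) ≈ -1.3138e+6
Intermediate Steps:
Mul(1055, Add(Mul(Add(681, -3), Pow(Add(Add(Add(69, 247), 249), -309), -1)), -1248)) = Mul(1055, Add(Mul(678, Pow(Add(Add(316, 249), -309), -1)), -1248)) = Mul(1055, Add(Mul(678, Pow(Add(565, -309), -1)), -1248)) = Mul(1055, Add(Mul(678, Pow(256, -1)), -1248)) = Mul(1055, Add(Mul(678, Rational(1, 256)), -1248)) = Mul(1055, Add(Rational(339, 128), -1248)) = Mul(1055, Rational(-159405, 128)) = Rational(-168172275, 128)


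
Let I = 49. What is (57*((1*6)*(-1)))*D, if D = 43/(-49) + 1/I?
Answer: 2052/7 ≈ 293.14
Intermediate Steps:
D = -6/7 (D = 43/(-49) + 1/49 = 43*(-1/49) + 1*(1/49) = -43/49 + 1/49 = -6/7 ≈ -0.85714)
(57*((1*6)*(-1)))*D = (57*((1*6)*(-1)))*(-6/7) = (57*(6*(-1)))*(-6/7) = (57*(-6))*(-6/7) = -342*(-6/7) = 2052/7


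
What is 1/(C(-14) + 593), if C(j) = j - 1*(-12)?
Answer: 1/591 ≈ 0.0016920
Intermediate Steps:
C(j) = 12 + j (C(j) = j + 12 = 12 + j)
1/(C(-14) + 593) = 1/((12 - 14) + 593) = 1/(-2 + 593) = 1/591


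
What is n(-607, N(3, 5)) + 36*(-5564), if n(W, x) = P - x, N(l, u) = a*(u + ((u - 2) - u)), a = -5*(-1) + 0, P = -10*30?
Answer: -200619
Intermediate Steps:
P = -300
a = 5 (a = 5 + 0 = 5)
N(l, u) = -10 + 5*u (N(l, u) = 5*(u + ((u - 2) - u)) = 5*(u + ((-2 + u) - u)) = 5*(u - 2) = 5*(-2 + u) = -10 + 5*u)
n(W, x) = -300 - x
n(-607, N(3, 5)) + 36*(-5564) = (-300 - (-10 + 5*5)) + 36*(-5564) = (-300 - (-10 + 25)) - 200304 = (-300 - 1*15) - 200304 = (-300 - 15) - 200304 = -315 - 200304 = -200619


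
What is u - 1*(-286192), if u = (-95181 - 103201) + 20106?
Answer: 107916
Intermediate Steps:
u = -178276 (u = -198382 + 20106 = -178276)
u - 1*(-286192) = -178276 - 1*(-286192) = -178276 + 286192 = 107916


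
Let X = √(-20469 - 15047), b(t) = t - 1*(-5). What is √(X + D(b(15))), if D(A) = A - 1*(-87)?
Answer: √(107 + 2*I*√8879) ≈ 12.722 + 7.4066*I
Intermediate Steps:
b(t) = 5 + t (b(t) = t + 5 = 5 + t)
X = 2*I*√8879 (X = √(-35516) = 2*I*√8879 ≈ 188.46*I)
D(A) = 87 + A (D(A) = A + 87 = 87 + A)
√(X + D(b(15))) = √(2*I*√8879 + (87 + (5 + 15))) = √(2*I*√8879 + (87 + 20)) = √(2*I*√8879 + 107) = √(107 + 2*I*√8879)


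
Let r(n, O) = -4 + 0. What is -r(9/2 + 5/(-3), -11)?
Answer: 4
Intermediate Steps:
r(n, O) = -4
-r(9/2 + 5/(-3), -11) = -1*(-4) = 4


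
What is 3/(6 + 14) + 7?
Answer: 143/20 ≈ 7.1500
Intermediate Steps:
3/(6 + 14) + 7 = 3/20 + 7 = 143/20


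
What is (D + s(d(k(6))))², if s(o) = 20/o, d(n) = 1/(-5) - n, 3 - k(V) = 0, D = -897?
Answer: 13053769/16 ≈ 8.1586e+5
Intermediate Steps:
k(V) = 3 (k(V) = 3 - 1*0 = 3 + 0 = 3)
d(n) = -⅕ - n
(D + s(d(k(6))))² = (-897 + 20/(-⅕ - 1*3))² = (-897 + 20/(-⅕ - 3))² = (-897 + 20/(-16/5))² = (-897 + 20*(-5/16))² = (-897 - 25/4)² = (-3613/4)² = 13053769/16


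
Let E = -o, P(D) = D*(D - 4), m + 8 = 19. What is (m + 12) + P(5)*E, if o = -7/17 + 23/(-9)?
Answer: 5789/153 ≈ 37.837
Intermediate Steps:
m = 11 (m = -8 + 19 = 11)
o = -454/153 (o = -7*1/17 + 23*(-1/9) = -7/17 - 23/9 = -454/153 ≈ -2.9673)
P(D) = D*(-4 + D)
E = 454/153 (E = -1*(-454/153) = 454/153 ≈ 2.9673)
(m + 12) + P(5)*E = (11 + 12) + (5*(-4 + 5))*(454/153) = 23 + (5*1)*(454/153) = 23 + 5*(454/153) = 23 + 2270/153 = 5789/153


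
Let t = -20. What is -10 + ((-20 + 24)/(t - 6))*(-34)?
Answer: -62/13 ≈ -4.7692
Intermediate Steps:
-10 + ((-20 + 24)/(t - 6))*(-34) = -10 + ((-20 + 24)/(-20 - 6))*(-34) = -10 + (4/(-26))*(-34) = -10 + (4*(-1/26))*(-34) = -10 - 2/13*(-34) = -10 + 68/13 = -62/13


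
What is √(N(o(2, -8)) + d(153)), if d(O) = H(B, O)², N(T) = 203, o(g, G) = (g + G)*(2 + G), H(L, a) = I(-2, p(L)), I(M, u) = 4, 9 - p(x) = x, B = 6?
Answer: √219 ≈ 14.799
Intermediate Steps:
p(x) = 9 - x
H(L, a) = 4
o(g, G) = (2 + G)*(G + g) (o(g, G) = (G + g)*(2 + G) = (2 + G)*(G + g))
d(O) = 16 (d(O) = 4² = 16)
√(N(o(2, -8)) + d(153)) = √(203 + 16) = √219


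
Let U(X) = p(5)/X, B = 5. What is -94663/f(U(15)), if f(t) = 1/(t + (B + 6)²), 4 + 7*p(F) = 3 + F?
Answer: -1203072067/105 ≈ -1.1458e+7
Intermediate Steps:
p(F) = -⅐ + F/7 (p(F) = -4/7 + (3 + F)/7 = -4/7 + (3/7 + F/7) = -⅐ + F/7)
U(X) = 4/(7*X) (U(X) = (-⅐ + (⅐)*5)/X = (-⅐ + 5/7)/X = 4/(7*X))
f(t) = 1/(121 + t) (f(t) = 1/(t + (5 + 6)²) = 1/(t + 11²) = 1/(t + 121) = 1/(121 + t))
-94663/f(U(15)) = -94663/(1/(121 + (4/7)/15)) = -94663/(1/(121 + (4/7)*(1/15))) = -94663/(1/(121 + 4/105)) = -94663/(1/(12709/105)) = -94663/105/12709 = -94663*12709/105 = -1203072067/105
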